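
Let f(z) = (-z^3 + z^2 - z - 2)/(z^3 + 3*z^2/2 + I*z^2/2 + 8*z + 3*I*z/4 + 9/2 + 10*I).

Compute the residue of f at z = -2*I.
696/505 - 312*I/505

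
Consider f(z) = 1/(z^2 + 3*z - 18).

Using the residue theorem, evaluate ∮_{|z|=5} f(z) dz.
By the residue theorem, ∮_C f(z) dz = 2πi · (sum of the residues of f at the poles inside |z| = 5).

The denominator factors as (z - 3)*(z + 6), so the singularities of f are simple poles at z = 3, z = -6.
  |3|² = 9 < 25 = 5², so this pole is inside the contour.
  |-6|² = 36 > 25 = 5², so this pole is outside the contour.

With P(z) = 1 and Q(z) = z^2 + 3*z - 18, each pole is simple, so Res(f, z₀) = P(z₀)/Q'(z₀) with Q'(z) = 2*z + 3.
  Res(f, 3) = P(3)/Q'(3) = (1)/(9) = 1/9

∮_C f(z) dz = 2πi · (1/9) = 2*I*pi/9

Final answer: 2*I*pi/9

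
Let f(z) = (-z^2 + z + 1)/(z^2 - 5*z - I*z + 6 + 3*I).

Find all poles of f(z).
The singularities of f are the zeros of the denominator. Factoring,
  z^2 - 5*z - I*z + 6 + 3*I = (z - 2 - I)*(z - 3)
so the candidates are z = 2 + I, z = 3.

Check the numerator P(z) = -z^2 + z + 1 at each one:
  P(2 + I) = -3*I ≠ 0, so z = 2 + I is a (simple) pole.
  P(3) = -5 ≠ 0, so z = 3 is a (simple) pole.

Poles of f: {2 + I, 3}

Final answer: {2 + I, 3}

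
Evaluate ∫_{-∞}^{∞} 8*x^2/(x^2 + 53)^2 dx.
Let f(z) = 8*z^2/(z^2 + 53)^2. The denominator has no real zeros and deg Q - deg P = 2 ≥ 2, so the integral of f over the upper semicircle |z| = R tends to 0 as R → ∞. Closing the contour in the upper half-plane,
  ∫_{-∞}^{∞} f(x) dx = 2πi · Σ Res(f, z_k)  over the poles with Im z_k > 0.

Zeros of the denominator: z^2 + 53 = 0 gives z = ±sqrt(53)*I.
Upper half-plane: z = sqrt(53)*I (a pole of order 2).

Write f(z) = g(z)/(z - sqrt(53)*I)^2 with g(z) = 8*z^2/(z + sqrt(53)*I)^2. For a double pole, Res(f, z₀) = g'(z₀):
  g'(z) = 16*sqrt(53)*I*z/(z + sqrt(53)*I)^3
  Res(f, sqrt(53)*I) = g'(sqrt(53)*I) = -2*sqrt(53)*I/53

∫_{-∞}^{∞} f(x) dx = 2πi · (-2*sqrt(53)*I/53) = 4*sqrt(53)*pi/53

Final answer: 4*sqrt(53)*pi/53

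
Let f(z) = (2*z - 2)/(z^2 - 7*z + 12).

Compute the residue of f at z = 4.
6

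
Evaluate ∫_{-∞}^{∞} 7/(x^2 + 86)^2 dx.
Let f(z) = 7/(z^2 + 86)^2. The denominator has no real zeros and deg Q - deg P = 4 ≥ 2, so the integral of f over the upper semicircle |z| = R tends to 0 as R → ∞. Closing the contour in the upper half-plane,
  ∫_{-∞}^{∞} f(x) dx = 2πi · Σ Res(f, z_k)  over the poles with Im z_k > 0.

Zeros of the denominator: z^2 + 86 = 0 gives z = ±sqrt(86)*I.
Upper half-plane: z = sqrt(86)*I (a pole of order 2).

Write f(z) = g(z)/(z - sqrt(86)*I)^2 with g(z) = 7/(z + sqrt(86)*I)^2. For a double pole, Res(f, z₀) = g'(z₀):
  g'(z) = -14/(z + sqrt(86)*I)^3
  Res(f, sqrt(86)*I) = g'(sqrt(86)*I) = -7*sqrt(86)*I/29584

∫_{-∞}^{∞} f(x) dx = 2πi · (-7*sqrt(86)*I/29584) = 7*sqrt(86)*pi/14792

Final answer: 7*sqrt(86)*pi/14792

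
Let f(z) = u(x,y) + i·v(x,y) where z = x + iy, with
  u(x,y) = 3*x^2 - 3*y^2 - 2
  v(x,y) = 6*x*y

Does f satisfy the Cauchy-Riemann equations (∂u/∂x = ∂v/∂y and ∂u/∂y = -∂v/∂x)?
∂u/∂x = 6*x
∂v/∂y = 6*x
∂u/∂y = -6*y
∂v/∂x = 6*y
∂u/∂x = ∂v/∂y and ∂u/∂y = -∂v/∂x hold identically; f is analytic.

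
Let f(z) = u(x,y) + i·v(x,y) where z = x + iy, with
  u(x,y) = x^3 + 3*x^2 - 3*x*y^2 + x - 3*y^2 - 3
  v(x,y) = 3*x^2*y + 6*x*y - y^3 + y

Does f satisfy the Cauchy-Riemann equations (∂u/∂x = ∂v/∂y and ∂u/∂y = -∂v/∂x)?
∂u/∂x = 3*x^2 + 6*x - 3*y^2 + 1
∂v/∂y = 3*x^2 + 6*x - 3*y^2 + 1
∂u/∂y = -6*x*y - 6*y
∂v/∂x = 6*x*y + 6*y
∂u/∂x = ∂v/∂y and ∂u/∂y = -∂v/∂x hold identically; f is analytic.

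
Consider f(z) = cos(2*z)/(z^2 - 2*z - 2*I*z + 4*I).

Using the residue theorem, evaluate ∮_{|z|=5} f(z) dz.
By the residue theorem, ∮_C f(z) dz = 2πi · (sum of the residues of f at the poles inside |z| = 5).

The denominator factors as (z - 2)*(z - 2*I), so the singularities of f are simple poles at z = 2, z = 2*I.
  |2|² = 4 < 25 = 5², so this pole is inside the contour.
  |2*I|² = 4 < 25 = 5², so this pole is inside the contour.

With P(z) = cos(2*z) and Q(z) = z^2 - 2*z - 2*I*z + 4*I, each pole is simple, so Res(f, z₀) = P(z₀)/Q'(z₀) with Q'(z) = 2*z - 2 - 2*I.
  Res(f, 2) = P(2)/Q'(2) = (cos(4))/(2 - 2*I) = (1/4 + I/4)*cos(4)
  Res(f, 2*I) = P(2*I)/Q'(2*I) = (cosh(4))/(-2 + 2*I) = (-1/4 - I/4)*cosh(4)

Sum of residues inside C: (-1/4 - I/4)*cosh(4) + (1/4 + I/4)*cos(4)
∮_C f(z) dz = 2πi · ((-1/4 - I/4)*cosh(4) + (1/4 + I/4)*cos(4)) = pi*(1/2 - I/2)*cosh(4) + pi*(-1/2 + I/2)*cos(4)

Final answer: pi*(1/2 - I/2)*cosh(4) + pi*(-1/2 + I/2)*cos(4)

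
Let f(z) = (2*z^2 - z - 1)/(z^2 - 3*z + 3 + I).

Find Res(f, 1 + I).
Write f(z) = P(z)/Q(z) with P(z) = 2*z^2 - z - 1 and Q(z) = z^2 - 3*z + 3 + I.
The denominator factors as Q(z) = (z - 2 + I)*(z - 1 - I), so z = 1 + I is a simple zero of Q and P is analytic there; z = 1 + I is therefore a simple pole and
  Res(f, z₀) = P(z₀)/Q'(z₀).

Q'(z) = 2*z - 3, so Q'(1 + I) = -1 + 2*I.
P(1 + I) = -2 + 3*I.

Res(f, 1 + I) = (-2 + 3*I)/(-1 + 2*I) = 8/5 + I/5

Final answer: 8/5 + I/5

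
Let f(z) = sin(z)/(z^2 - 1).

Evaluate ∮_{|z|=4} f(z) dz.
2*I*pi*sin(1)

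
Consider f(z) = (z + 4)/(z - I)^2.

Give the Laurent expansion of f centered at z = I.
(4 + I)/(z - I)^2 + 1/(z - I)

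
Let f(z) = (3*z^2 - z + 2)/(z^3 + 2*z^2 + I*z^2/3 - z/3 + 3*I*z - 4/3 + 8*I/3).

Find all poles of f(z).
The singularities of f are the zeros of the denominator. Factoring,
  z^3 + 2*z^2 + I*z^2/3 - z/3 + 3*I*z - 4/3 + 8*I/3 = (z + 2 - 2*I/3)*(z + 1)*(z - 1 + I)
so the candidates are z = -2 + 2*I/3, z = -1, z = 1 - I.

Check the numerator P(z) = 3*z^2 - z + 2 at each one:
  P(-2 + 2*I/3) = 44/3 - 26*I/3 ≠ 0, so z = -2 + 2*I/3 is a (simple) pole.
  P(-1) = 6 ≠ 0, so z = -1 is a (simple) pole.
  P(1 - I) = 1 - 5*I ≠ 0, so z = 1 - I is a (simple) pole.

Poles of f: {-2 + 2*I/3, -1, 1 - I}

Final answer: {-2 + 2*I/3, -1, 1 - I}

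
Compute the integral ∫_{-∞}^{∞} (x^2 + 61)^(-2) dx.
sqrt(61)*pi/7442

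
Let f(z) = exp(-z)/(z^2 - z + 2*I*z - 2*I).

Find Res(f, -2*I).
(-1/5 + 2*I/5)*exp(2*I)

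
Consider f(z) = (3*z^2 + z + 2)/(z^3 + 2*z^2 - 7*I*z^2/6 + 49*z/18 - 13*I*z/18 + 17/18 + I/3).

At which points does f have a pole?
The singularities of f are the zeros of the denominator. Factoring,
  z^3 + 2*z^2 - 7*I*z^2/6 + 49*z/18 - 13*I*z/18 + 17/18 + I/3 = (z + 1 - 2*I)*(z + 2/3 + I/3)*(z + 1/3 + I/2)
so the candidates are z = -1 + 2*I, z = -2/3 - I/3, z = -1/3 - I/2.

Check the numerator P(z) = 3*z^2 + z + 2 at each one:
  P(-1 + 2*I) = -8 - 10*I ≠ 0, so z = -1 + 2*I is a (simple) pole.
  P(-2/3 - I/3) = 7/3 + I ≠ 0, so z = -2/3 - I/3 is a (simple) pole.
  P(-1/3 - I/2) = 5/4 + I/2 ≠ 0, so z = -1/3 - I/2 is a (simple) pole.

Poles of f: {-1 + 2*I, -2/3 - I/3, -1/3 - I/2}

Final answer: {-1 + 2*I, -2/3 - I/3, -1/3 - I/2}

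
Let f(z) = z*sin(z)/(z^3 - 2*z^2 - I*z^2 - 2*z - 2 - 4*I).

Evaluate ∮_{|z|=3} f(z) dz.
By the residue theorem, ∮_C f(z) dz = 2πi · (sum of the residues of f at the poles inside |z| = 3).

The denominator factors as (z - 3 - I)*(z + 1 - I)*(z + I), so the singularities of f are simple poles at z = 3 + I, z = -1 + I, z = -I.
  |3 + I|² = 10 > 9 = 3², so this pole is outside the contour.
  |-1 + I|² = 2 < 9 = 3², so this pole is inside the contour.
  |-I|² = 1 < 9 = 3², so this pole is inside the contour.

With P(z) = z*sin(z) and Q(z) = z^3 - 2*z^2 - I*z^2 - 2*z - 2 - 4*I, each pole is simple, so Res(f, z₀) = P(z₀)/Q'(z₀) with Q'(z) = 3*z^2 - 4*z - 2*I*z - 2.
  Res(f, -1 + I) = P(-1 + I)/Q'(-1 + I) = ((1 - I)*sin(1 - I))/(4 - 8*I) = (3/20 + I/20)*sin(1 - I)
  Res(f, -I) = P(-I)/Q'(-I) = (-sinh(1))/(-7 + 4*I) = (7/65 + 4*I/65)*sinh(1)

Sum of residues inside C: (3/20 + I/20)*sin(1 - I) + (7/65 + 4*I/65)*sinh(1)
∮_C f(z) dz = 2πi · ((3/20 + I/20)*sin(1 - I) + (7/65 + 4*I/65)*sinh(1)) = pi*(-8/65 + 14*I/65)*sinh(1) + pi*(-1/10 + 3*I/10)*sin(1 - I)

Final answer: pi*(-8/65 + 14*I/65)*sinh(1) + pi*(-1/10 + 3*I/10)*sin(1 - I)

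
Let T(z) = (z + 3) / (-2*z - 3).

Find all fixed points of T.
{-1 - sqrt(2)*I/2, -1 + sqrt(2)*I/2}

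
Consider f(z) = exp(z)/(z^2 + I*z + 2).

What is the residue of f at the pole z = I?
Write f(z) = P(z)/Q(z) with P(z) = exp(z) and Q(z) = z^2 + I*z + 2.
The denominator factors as Q(z) = (z + 2*I)*(z - I), so z = I is a simple zero of Q and P is analytic there; z = I is therefore a simple pole and
  Res(f, z₀) = P(z₀)/Q'(z₀).

Q'(z) = 2*z + I, so Q'(I) = 3*I.
P(I) = exp(I).

Res(f, I) = (exp(I))/(3*I) = -I*exp(I)/3

Final answer: -I*exp(I)/3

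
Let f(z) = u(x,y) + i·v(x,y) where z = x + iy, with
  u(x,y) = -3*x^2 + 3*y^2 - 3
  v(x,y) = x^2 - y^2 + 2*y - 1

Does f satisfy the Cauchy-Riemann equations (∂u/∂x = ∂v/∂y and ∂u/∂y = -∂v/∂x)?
∂u/∂x = -6*x
∂v/∂y = 2 - 2*y
∂u/∂y = 6*y
∂v/∂x = 2*x
∂u/∂x ≠ ∂v/∂y and ∂u/∂y ≠ -∂v/∂x; the Cauchy-Riemann equations are not satisfied, so f is not analytic.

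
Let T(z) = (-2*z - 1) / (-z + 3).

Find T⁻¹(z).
Set w = T(z) = (-2*z - 1) / (-z + 3) and solve for z:
  w*(-z + 3) = -2*z - 1
  3*w + z*(2 - w) + 1 = 0
  z*(2 - w) = -3*w - 1
  z = (3*w + 1)/(w - 2)
Renaming the variable, T⁻¹(z) = (3*z + 1)/(z - 2).
(Check: ad - bc = -7 ≠ 0, so T is invertible.)

Final answer: (3*z + 1)/(z - 2)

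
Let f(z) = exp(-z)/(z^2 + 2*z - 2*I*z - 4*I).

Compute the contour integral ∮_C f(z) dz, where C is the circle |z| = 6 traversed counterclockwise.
By the residue theorem, ∮_C f(z) dz = 2πi · (sum of the residues of f at the poles inside |z| = 6).

The denominator factors as (z + 2)*(z - 2*I), so the singularities of f are simple poles at z = -2, z = 2*I.
  |-2|² = 4 < 36 = 6², so this pole is inside the contour.
  |2*I|² = 4 < 36 = 6², so this pole is inside the contour.

With P(z) = exp(-z) and Q(z) = z^2 + 2*z - 2*I*z - 4*I, each pole is simple, so Res(f, z₀) = P(z₀)/Q'(z₀) with Q'(z) = 2*z + 2 - 2*I.
  Res(f, -2) = P(-2)/Q'(-2) = (exp(2))/(-2 - 2*I) = (-1/4 + I/4)*exp(2)
  Res(f, 2*I) = P(2*I)/Q'(2*I) = (exp(-2*I))/(2 + 2*I) = (1/4 - I/4)*exp(-2*I)

Sum of residues inside C: (1/4 - I/4)*exp(-2*I) + (-1/4 + I/4)*exp(2)
∮_C f(z) dz = 2πi · ((1/4 - I/4)*exp(-2*I) + (-1/4 + I/4)*exp(2)) = pi*(-1/2 - I/2)*exp(2) + pi*(1/2 + I/2)*exp(-2*I)

Final answer: pi*(-1/2 - I/2)*exp(2) + pi*(1/2 + I/2)*exp(-2*I)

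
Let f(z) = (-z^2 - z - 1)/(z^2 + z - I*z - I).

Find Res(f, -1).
Write f(z) = P(z)/Q(z) with P(z) = -z^2 - z - 1 and Q(z) = z^2 + z - I*z - I.
The denominator factors as Q(z) = (z - I)*(z + 1), so z = -1 is a simple zero of Q and P is analytic there; z = -1 is therefore a simple pole and
  Res(f, z₀) = P(z₀)/Q'(z₀).

Q'(z) = 2*z + 1 - I, so Q'(-1) = -1 - I.
P(-1) = -1.

Res(f, -1) = (-1)/(-1 - I) = 1/2 - I/2

Final answer: 1/2 - I/2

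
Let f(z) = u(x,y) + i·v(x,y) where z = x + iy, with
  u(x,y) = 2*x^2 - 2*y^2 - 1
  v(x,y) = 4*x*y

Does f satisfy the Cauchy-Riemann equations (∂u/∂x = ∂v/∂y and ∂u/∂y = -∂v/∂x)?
∂u/∂x = 4*x
∂v/∂y = 4*x
∂u/∂y = -4*y
∂v/∂x = 4*y
∂u/∂x = ∂v/∂y and ∂u/∂y = -∂v/∂x hold identically; f is analytic.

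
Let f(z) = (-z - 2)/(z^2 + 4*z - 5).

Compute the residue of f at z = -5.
Write f(z) = P(z)/Q(z) with P(z) = -z - 2 and Q(z) = z^2 + 4*z - 5.
The denominator factors as Q(z) = (z - 1)*(z + 5), so z = -5 is a simple zero of Q and P is analytic there; z = -5 is therefore a simple pole and
  Res(f, z₀) = P(z₀)/Q'(z₀).

Q'(z) = 2*z + 4, so Q'(-5) = -6.
P(-5) = 3.

Res(f, -5) = (3)/(-6) = -1/2

Final answer: -1/2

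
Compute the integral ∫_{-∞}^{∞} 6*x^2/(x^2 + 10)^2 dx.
3*sqrt(10)*pi/10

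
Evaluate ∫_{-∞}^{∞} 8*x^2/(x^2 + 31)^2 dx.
4*sqrt(31)*pi/31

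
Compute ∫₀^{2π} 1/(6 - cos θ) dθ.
2*sqrt(35)*pi/35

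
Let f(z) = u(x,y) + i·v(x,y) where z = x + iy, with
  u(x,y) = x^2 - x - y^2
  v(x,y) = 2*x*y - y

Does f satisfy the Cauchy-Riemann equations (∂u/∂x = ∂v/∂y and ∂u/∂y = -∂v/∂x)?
∂u/∂x = 2*x - 1
∂v/∂y = 2*x - 1
∂u/∂y = -2*y
∂v/∂x = 2*y
∂u/∂x = ∂v/∂y and ∂u/∂y = -∂v/∂x hold identically; f is analytic.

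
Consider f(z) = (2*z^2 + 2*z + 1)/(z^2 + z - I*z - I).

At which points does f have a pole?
The singularities of f are the zeros of the denominator. Factoring,
  z^2 + z - I*z - I = (z + 1)*(z - I)
so the candidates are z = -1, z = I.

Check the numerator P(z) = 2*z^2 + 2*z + 1 at each one:
  P(-1) = 1 ≠ 0, so z = -1 is a (simple) pole.
  P(I) = -1 + 2*I ≠ 0, so z = I is a (simple) pole.

Poles of f: {-1, I}

Final answer: {-1, I}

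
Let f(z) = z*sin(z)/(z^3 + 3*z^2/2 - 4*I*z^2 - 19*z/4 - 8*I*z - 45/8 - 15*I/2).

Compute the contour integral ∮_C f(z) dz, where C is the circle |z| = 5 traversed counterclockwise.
By the residue theorem, ∮_C f(z) dz = 2πi · (sum of the residues of f at the poles inside |z| = 5).

The denominator factors as (z + 2 - 3*I/2)*(z + 1 + I/2)*(z - 3/2 - 3*I), so the singularities of f are simple poles at z = -2 + 3*I/2, z = -1 - I/2, z = 3/2 + 3*I.
  |-2 + 3*I/2|² = 25/4 < 25 = 5², so this pole is inside the contour.
  |-1 - I/2|² = 5/4 < 25 = 5², so this pole is inside the contour.
  |3/2 + 3*I|² = 45/4 < 25 = 5², so this pole is inside the contour.

With P(z) = z*sin(z) and Q(z) = z^3 + 3*z^2/2 - 4*I*z^2 - 19*z/4 - 8*I*z - 45/8 - 15*I/2, each pole is simple, so Res(f, z₀) = P(z₀)/Q'(z₀) with Q'(z) = 3*z^2 + 3*z - 8*I*z - 19/4 - 8*I.
  Res(f, -2 + 3*I/2) = P(-2 + 3*I/2)/Q'(-2 + 3*I/2) = ((2 - 3*I/2)*sin(2 - 3*I/2))/(13/2 - 11*I/2) = (17/58 + I/58)*sin(2 - 3*I/2)
  Res(f, -1 - I/2) = P(-1 - I/2)/Q'(-1 - I/2) = ((1 + I/2)*sin(1 + I/2))/(-19/2 + 3*I/2) = (-7/74 - 5*I/74)*sin(1 + I/2)
  Res(f, 3/2 + 3*I) = P(3/2 + 3*I)/Q'(3/2 + 3*I) = ((3/2 + 3*I)*sin(3/2 + 3*I))/(7/2 + 16*I) = (213/1073 - 54*I/1073)*sin(3/2 + 3*I)

Sum of residues inside C: (213/1073 - 54*I/1073)*sin(3/2 + 3*I) + (-7/74 - 5*I/74)*sin(1 + I/2) + (17/58 + I/58)*sin(2 - 3*I/2)
∮_C f(z) dz = 2πi · ((213/1073 - 54*I/1073)*sin(3/2 + 3*I) + (-7/74 - 5*I/74)*sin(1 + I/2) + (17/58 + I/58)*sin(2 - 3*I/2)) = pi*(5/37 - 7*I/37)*sin(1 + I/2) + pi*(-1/29 + 17*I/29)*sin(2 - 3*I/2) + pi*(108/1073 + 426*I/1073)*sin(3/2 + 3*I)

Final answer: pi*(5/37 - 7*I/37)*sin(1 + I/2) + pi*(-1/29 + 17*I/29)*sin(2 - 3*I/2) + pi*(108/1073 + 426*I/1073)*sin(3/2 + 3*I)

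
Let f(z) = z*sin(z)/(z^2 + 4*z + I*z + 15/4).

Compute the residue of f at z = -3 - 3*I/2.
(-9/8 + 3*I/8)*sin(3 + 3*I/2)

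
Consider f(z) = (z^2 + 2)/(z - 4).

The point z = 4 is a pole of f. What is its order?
1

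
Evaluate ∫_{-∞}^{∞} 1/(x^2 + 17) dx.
Let f(z) = 1/(z^2 + 17). The denominator has no real zeros and deg Q - deg P = 2 ≥ 2, so the integral of f over the upper semicircle |z| = R tends to 0 as R → ∞. Closing the contour in the upper half-plane,
  ∫_{-∞}^{∞} f(x) dx = 2πi · Σ Res(f, z_k)  over the poles with Im z_k > 0.

Zeros of the denominator: z^2 + 17 = 0 gives z = ±sqrt(17)*I.
Upper half-plane: z = sqrt(17)*I (simple).

Each pole is a simple zero of Q(z) = z^2 + 17, so Res(f, z₀) = P(z₀)/Q'(z₀) with P(z) = 1, Q'(z) = 2*z:
  Res(f, sqrt(17)*I) = (1)/(2*sqrt(17)*I) = -sqrt(17)*I/34

∫_{-∞}^{∞} f(x) dx = 2πi · (-sqrt(17)*I/34) = sqrt(17)*pi/17

Final answer: sqrt(17)*pi/17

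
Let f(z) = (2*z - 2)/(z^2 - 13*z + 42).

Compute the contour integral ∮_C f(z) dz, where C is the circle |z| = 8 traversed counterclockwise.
By the residue theorem, ∮_C f(z) dz = 2πi · (sum of the residues of f at the poles inside |z| = 8).

The denominator factors as (z - 6)*(z - 7), so the singularities of f are simple poles at z = 6, z = 7.
  |6|² = 36 < 64 = 8², so this pole is inside the contour.
  |7|² = 49 < 64 = 8², so this pole is inside the contour.

With P(z) = 2*z - 2 and Q(z) = z^2 - 13*z + 42, each pole is simple, so Res(f, z₀) = P(z₀)/Q'(z₀) with Q'(z) = 2*z - 13.
  Res(f, 6) = P(6)/Q'(6) = (10)/(-1) = -10
  Res(f, 7) = P(7)/Q'(7) = (12)/(1) = 12

Sum of residues inside C: 2
∮_C f(z) dz = 2πi · (2) = 4*I*pi

Final answer: 4*I*pi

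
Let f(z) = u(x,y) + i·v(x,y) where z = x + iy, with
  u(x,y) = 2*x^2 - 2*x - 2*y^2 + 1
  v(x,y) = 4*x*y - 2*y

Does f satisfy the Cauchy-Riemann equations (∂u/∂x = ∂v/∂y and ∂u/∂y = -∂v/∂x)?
∂u/∂x = 4*x - 2
∂v/∂y = 4*x - 2
∂u/∂y = -4*y
∂v/∂x = 4*y
∂u/∂x = ∂v/∂y and ∂u/∂y = -∂v/∂x hold identically; f is analytic.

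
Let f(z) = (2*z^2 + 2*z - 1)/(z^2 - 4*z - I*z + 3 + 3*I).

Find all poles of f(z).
{1 + I, 3}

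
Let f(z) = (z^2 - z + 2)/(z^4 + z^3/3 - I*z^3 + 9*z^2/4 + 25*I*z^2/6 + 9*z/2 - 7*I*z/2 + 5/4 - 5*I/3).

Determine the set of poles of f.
{-3/2 + 2*I, -1/3, 1/2 + I, 1 - 2*I}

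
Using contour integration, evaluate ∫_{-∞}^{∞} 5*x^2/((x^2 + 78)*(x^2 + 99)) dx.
5*pi*(-sqrt(78) + 3*sqrt(11))/21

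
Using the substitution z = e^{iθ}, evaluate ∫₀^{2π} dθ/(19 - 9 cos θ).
Call the integral J. The integrand is 2π-periodic and we integrate over a full period, so shifting θ does not change the value (θ → θ + π flips the sign of the trig term). Hence
  J = ∫₀^{2π} dθ/(19 + 9 cos θ).
Put z = e^{iθ}: then cos θ = (z + 1/z)/2, dθ = dz/(iz), and z runs once counterclockwise around |z| = 1:
  J = ∮_{|z|=1} 1/(19 + 9*(z + 1/z)/2) · dz/(iz) = (2/i) ∮_{|z|=1} dz/(9*z^2 + 38*z + 9).
The roots of 9*z^2 + 38*z + 9 are z = (-19 ± sqrt(19^2 - 9^2))/9, with sqrt(280) = 2*sqrt(70); their product is 1, so only z₊ = -19/9 + 2*sqrt(70)/9 lies inside the unit circle (z₋ = -19/9 - 2*sqrt(70)/9 lies outside).
z₊ is a simple zero of q(z) = 9*z^2 + 38*z + 9, so Res(1/q, z₊) = 1/q'(z₊) with q'(z) = 18*z + 38; and q'(z₊) = 9*(z₊ - z₋) = 4*sqrt(70).
Therefore J = (2/i) · 2πi · 1/(4*sqrt(70)) = 2*pi/(2*sqrt(70)) = sqrt(70)*pi/70

Final answer: sqrt(70)*pi/70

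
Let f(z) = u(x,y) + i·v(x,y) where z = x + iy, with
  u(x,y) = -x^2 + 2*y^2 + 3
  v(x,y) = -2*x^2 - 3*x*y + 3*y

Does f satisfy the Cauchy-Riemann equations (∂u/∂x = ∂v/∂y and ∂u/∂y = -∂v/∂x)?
∂u/∂x = -2*x
∂v/∂y = 3 - 3*x
∂u/∂y = 4*y
∂v/∂x = -4*x - 3*y
∂u/∂x ≠ ∂v/∂y and ∂u/∂y ≠ -∂v/∂x; the Cauchy-Riemann equations are not satisfied, so f is not analytic.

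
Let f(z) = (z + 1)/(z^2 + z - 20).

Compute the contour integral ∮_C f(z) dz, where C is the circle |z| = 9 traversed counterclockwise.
By the residue theorem, ∮_C f(z) dz = 2πi · (sum of the residues of f at the poles inside |z| = 9).

The denominator factors as (z - 4)*(z + 5), so the singularities of f are simple poles at z = 4, z = -5.
  |4|² = 16 < 81 = 9², so this pole is inside the contour.
  |-5|² = 25 < 81 = 9², so this pole is inside the contour.

With P(z) = z + 1 and Q(z) = z^2 + z - 20, each pole is simple, so Res(f, z₀) = P(z₀)/Q'(z₀) with Q'(z) = 2*z + 1.
  Res(f, 4) = P(4)/Q'(4) = (5)/(9) = 5/9
  Res(f, -5) = P(-5)/Q'(-5) = (-4)/(-9) = 4/9

Sum of residues inside C: 1
∮_C f(z) dz = 2πi · (1) = 2*I*pi

Final answer: 2*I*pi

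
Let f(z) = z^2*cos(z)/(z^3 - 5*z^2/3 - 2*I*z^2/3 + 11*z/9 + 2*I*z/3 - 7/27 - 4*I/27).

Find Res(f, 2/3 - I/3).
(1/8 + 7*I/8)*cos(2/3 - I/3)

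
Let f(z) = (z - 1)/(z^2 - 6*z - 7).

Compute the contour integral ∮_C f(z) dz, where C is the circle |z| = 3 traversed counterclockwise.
By the residue theorem, ∮_C f(z) dz = 2πi · (sum of the residues of f at the poles inside |z| = 3).

The denominator factors as (z - 7)*(z + 1), so the singularities of f are simple poles at z = 7, z = -1.
  |7|² = 49 > 9 = 3², so this pole is outside the contour.
  |-1|² = 1 < 9 = 3², so this pole is inside the contour.

With P(z) = z - 1 and Q(z) = z^2 - 6*z - 7, each pole is simple, so Res(f, z₀) = P(z₀)/Q'(z₀) with Q'(z) = 2*z - 6.
  Res(f, -1) = P(-1)/Q'(-1) = (-2)/(-8) = 1/4

∮_C f(z) dz = 2πi · (1/4) = I*pi/2

Final answer: I*pi/2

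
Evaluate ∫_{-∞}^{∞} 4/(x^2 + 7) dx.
Let f(z) = 4/(z^2 + 7). The denominator has no real zeros and deg Q - deg P = 2 ≥ 2, so the integral of f over the upper semicircle |z| = R tends to 0 as R → ∞. Closing the contour in the upper half-plane,
  ∫_{-∞}^{∞} f(x) dx = 2πi · Σ Res(f, z_k)  over the poles with Im z_k > 0.

Zeros of the denominator: z^2 + 7 = 0 gives z = ±sqrt(7)*I.
Upper half-plane: z = sqrt(7)*I (simple).

Each pole is a simple zero of Q(z) = z^2 + 7, so Res(f, z₀) = P(z₀)/Q'(z₀) with P(z) = 4, Q'(z) = 2*z:
  Res(f, sqrt(7)*I) = (4)/(2*sqrt(7)*I) = -2*sqrt(7)*I/7

∫_{-∞}^{∞} f(x) dx = 2πi · (-2*sqrt(7)*I/7) = 4*sqrt(7)*pi/7

Final answer: 4*sqrt(7)*pi/7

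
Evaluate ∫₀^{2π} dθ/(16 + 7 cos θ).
Let J = ∫₀^{2π} dθ/(16 + 7 cos θ).
Put z = e^{iθ}: then cos θ = (z + 1/z)/2, dθ = dz/(iz), and z runs once counterclockwise around |z| = 1:
  J = ∮_{|z|=1} 1/(16 + 7*(z + 1/z)/2) · dz/(iz) = (2/i) ∮_{|z|=1} dz/(7*z^2 + 32*z + 7).
The roots of 7*z^2 + 32*z + 7 are z = (-16 ± sqrt(16^2 - 7^2))/7, with sqrt(207) = 3*sqrt(23); their product is 1, so only z₊ = -16/7 + 3*sqrt(23)/7 lies inside the unit circle (z₋ = -16/7 - 3*sqrt(23)/7 lies outside).
z₊ is a simple zero of q(z) = 7*z^2 + 32*z + 7, so Res(1/q, z₊) = 1/q'(z₊) with q'(z) = 14*z + 32; and q'(z₊) = 7*(z₊ - z₋) = 6*sqrt(23).
Therefore J = (2/i) · 2πi · 1/(6*sqrt(23)) = 2*pi/(3*sqrt(23)) = 2*sqrt(23)*pi/69

Final answer: 2*sqrt(23)*pi/69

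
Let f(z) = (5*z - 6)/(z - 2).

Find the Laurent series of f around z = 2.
Put w = z - (2), i.e. z = w + 2. The denominator is w, so it suffices to rewrite the numerator in powers of w.

P(z) = 5*z - 6
P(w + 2) = 4 + 5*w

Dividing each term by w:
  f = 4/w + 5

Substituting back w = z - 2:
  f(z) = 4/(z - 2) + 5

The series is finite because the numerator is a polynomial; the negative powers form the principal part, and the coefficient of 1/(z - 2) gives Res(f, 2) = 4.

Final answer: 4/(z - 2) + 5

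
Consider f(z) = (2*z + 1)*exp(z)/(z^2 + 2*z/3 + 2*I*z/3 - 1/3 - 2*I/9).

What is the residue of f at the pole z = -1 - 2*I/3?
Write f(z) = P(z)/Q(z) with P(z) = (2*z + 1)*exp(z) and Q(z) = z^2 + 2*z/3 + 2*I*z/3 - 1/3 - 2*I/9.
The denominator factors as Q(z) = (z - 1/3)*(z + 1 + 2*I/3), so z = -1 - 2*I/3 is a simple zero of Q and P is analytic there; z = -1 - 2*I/3 is therefore a simple pole and
  Res(f, z₀) = P(z₀)/Q'(z₀).

Q'(z) = 2*z + 2/3 + 2*I/3, so Q'(-1 - 2*I/3) = -4/3 - 2*I/3.
P(-1 - 2*I/3) = (-1 - 4*I/3)*exp(-1 - 2*I/3).

Res(f, -1 - 2*I/3) = ((-1 - 4*I/3)*exp(-1 - 2*I/3))/(-4/3 - 2*I/3) = (1 + I/2)*exp(-1 - 2*I/3)

Final answer: (1 + I/2)*exp(-1 - 2*I/3)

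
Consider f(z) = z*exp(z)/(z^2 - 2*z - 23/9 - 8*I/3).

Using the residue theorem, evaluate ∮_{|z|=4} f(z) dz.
By the residue theorem, ∮_C f(z) dz = 2πi · (sum of the residues of f at the poles inside |z| = 4).

The denominator factors as (z + 1 + 2*I/3)*(z - 3 - 2*I/3), so the singularities of f are simple poles at z = -1 - 2*I/3, z = 3 + 2*I/3.
  |-1 - 2*I/3|² = 13/9 < 16 = 4², so this pole is inside the contour.
  |3 + 2*I/3|² = 85/9 < 16 = 4², so this pole is inside the contour.

With P(z) = z*exp(z) and Q(z) = z^2 - 2*z - 23/9 - 8*I/3, each pole is simple, so Res(f, z₀) = P(z₀)/Q'(z₀) with Q'(z) = 2*z - 2.
  Res(f, -1 - 2*I/3) = P(-1 - 2*I/3)/Q'(-1 - 2*I/3) = ((-1 - 2*I/3)*exp(-1 - 2*I/3))/(-4 - 4*I/3) = (11/40 + 3*I/40)*exp(-1 - 2*I/3)
  Res(f, 3 + 2*I/3) = P(3 + 2*I/3)/Q'(3 + 2*I/3) = ((3 + 2*I/3)*exp(3 + 2*I/3))/(4 + 4*I/3) = (29/40 - 3*I/40)*exp(3 + 2*I/3)

Sum of residues inside C: (11/40 + 3*I/40)*exp(-1 - 2*I/3) + (29/40 - 3*I/40)*exp(3 + 2*I/3)
∮_C f(z) dz = 2πi · ((11/40 + 3*I/40)*exp(-1 - 2*I/3) + (29/40 - 3*I/40)*exp(3 + 2*I/3)) = pi*(-3/20 + 11*I/20)*exp(-1 - 2*I/3) + pi*(3/20 + 29*I/20)*exp(3 + 2*I/3)

Final answer: pi*(-3/20 + 11*I/20)*exp(-1 - 2*I/3) + pi*(3/20 + 29*I/20)*exp(3 + 2*I/3)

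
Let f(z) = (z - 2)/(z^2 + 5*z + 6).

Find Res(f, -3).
Write f(z) = P(z)/Q(z) with P(z) = z - 2 and Q(z) = z^2 + 5*z + 6.
The denominator factors as Q(z) = (z + 3)*(z + 2), so z = -3 is a simple zero of Q and P is analytic there; z = -3 is therefore a simple pole and
  Res(f, z₀) = P(z₀)/Q'(z₀).

Q'(z) = 2*z + 5, so Q'(-3) = -1.
P(-3) = -5.

Res(f, -3) = (-5)/(-1) = 5

Final answer: 5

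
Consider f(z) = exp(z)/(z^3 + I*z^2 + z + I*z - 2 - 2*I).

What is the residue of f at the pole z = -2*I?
Write f(z) = P(z)/Q(z) with P(z) = exp(z) and Q(z) = z^3 + I*z^2 + z + I*z - 2 - 2*I.
The denominator factors as Q(z) = (z - 1)*(z + 1 - I)*(z + 2*I), so z = -2*I is a simple zero of Q and P is analytic there; z = -2*I is therefore a simple pole and
  Res(f, z₀) = P(z₀)/Q'(z₀).

Q'(z) = 3*z^2 + 2*I*z + 1 + I, so Q'(-2*I) = -7 + I.
P(-2*I) = exp(-2*I).

Res(f, -2*I) = (exp(-2*I))/(-7 + I) = (-7/50 - I/50)*exp(-2*I)

Final answer: (-7/50 - I/50)*exp(-2*I)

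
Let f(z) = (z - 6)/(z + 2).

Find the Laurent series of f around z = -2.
Put w = z - (-2), i.e. z = w - 2. The denominator is w, so it suffices to rewrite the numerator in powers of w.

P(z) = z - 6
P(w - 2) = -8 + w

Dividing each term by w:
  f = -8/w + 1

Substituting back w = z + 2:
  f(z) = -8/(z + 2) + 1

The series is finite because the numerator is a polynomial; the negative powers form the principal part, and the coefficient of 1/(z + 2) gives Res(f, -2) = -8.

Final answer: -8/(z + 2) + 1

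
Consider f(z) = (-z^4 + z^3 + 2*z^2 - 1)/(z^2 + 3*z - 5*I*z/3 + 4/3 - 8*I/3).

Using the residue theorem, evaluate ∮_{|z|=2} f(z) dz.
By the residue theorem, ∮_C f(z) dz = 2πi · (sum of the residues of f at the poles inside |z| = 2).

The denominator factors as (z + 1 - I)*(z + 2 - 2*I/3), so the singularities of f are simple poles at z = -1 + I, z = -2 + 2*I/3.
  |-1 + I|² = 2 < 4 = 2², so this pole is inside the contour.
  |-2 + 2*I/3|² = 40/9 > 4 = 2², so this pole is outside the contour.

With P(z) = -z^4 + z^3 + 2*z^2 - 1 and Q(z) = z^2 + 3*z - 5*I*z/3 + 4/3 - 8*I/3, each pole is simple, so Res(f, z₀) = P(z₀)/Q'(z₀) with Q'(z) = 2*z + 3 - 5*I/3.
  Res(f, -1 + I) = P(-1 + I)/Q'(-1 + I) = (5 - 2*I)/(1 + I/3) = 39/10 - 33*I/10

∮_C f(z) dz = 2πi · (39/10 - 33*I/10) = pi*(33/5 + 39*I/5)

Final answer: pi*(33/5 + 39*I/5)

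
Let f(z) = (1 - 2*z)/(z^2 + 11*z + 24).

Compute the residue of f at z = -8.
Write f(z) = P(z)/Q(z) with P(z) = 1 - 2*z and Q(z) = z^2 + 11*z + 24.
The denominator factors as Q(z) = (z + 3)*(z + 8), so z = -8 is a simple zero of Q and P is analytic there; z = -8 is therefore a simple pole and
  Res(f, z₀) = P(z₀)/Q'(z₀).

Q'(z) = 2*z + 11, so Q'(-8) = -5.
P(-8) = 17.

Res(f, -8) = (17)/(-5) = -17/5

Final answer: -17/5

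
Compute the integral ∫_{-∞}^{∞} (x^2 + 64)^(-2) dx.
pi/1024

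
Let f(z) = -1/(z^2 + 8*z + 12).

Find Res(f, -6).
Write f(z) = P(z)/Q(z) with P(z) = -1 and Q(z) = z^2 + 8*z + 12.
The denominator factors as Q(z) = (z + 6)*(z + 2), so z = -6 is a simple zero of Q and P is analytic there; z = -6 is therefore a simple pole and
  Res(f, z₀) = P(z₀)/Q'(z₀).

Q'(z) = 2*z + 8, so Q'(-6) = -4.
P(-6) = -1.

Res(f, -6) = (-1)/(-4) = 1/4

Final answer: 1/4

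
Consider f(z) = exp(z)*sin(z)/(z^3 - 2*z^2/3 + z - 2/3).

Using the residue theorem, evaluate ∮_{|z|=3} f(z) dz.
By the residue theorem, ∮_C f(z) dz = 2πi · (sum of the residues of f at the poles inside |z| = 3).

The denominator factors as (z + I)*(z - I)*(z - 2/3), so the singularities of f are simple poles at z = -I, z = I, z = 2/3.
  |-I|² = 1 < 9 = 3², so this pole is inside the contour.
  |I|² = 1 < 9 = 3², so this pole is inside the contour.
  |2/3|² = 4/9 < 9 = 3², so this pole is inside the contour.

With P(z) = exp(z)*sin(z) and Q(z) = z^3 - 2*z^2/3 + z - 2/3, each pole is simple, so Res(f, z₀) = P(z₀)/Q'(z₀) with Q'(z) = 3*z^2 - 4*z/3 + 1.
  Res(f, -I) = P(-I)/Q'(-I) = (-I*exp(-I)*sinh(1))/(-2 + 4*I/3) = (-3/13 + 9*I/26)*exp(-I)*sinh(1)
  Res(f, I) = P(I)/Q'(I) = (I*exp(I)*sinh(1))/(-2 - 4*I/3) = (-3/13 - 9*I/26)*exp(I)*sinh(1)
  Res(f, 2/3) = P(2/3)/Q'(2/3) = (exp(2/3)*sin(2/3))/(13/9) = 9*exp(2/3)*sin(2/3)/13

Sum of residues inside C: 9*exp(2/3)*sin(2/3)/13 + (-3/13 - 9*I/26)*exp(I)*sinh(1) + (-3/13 + 9*I/26)*exp(-I)*sinh(1)
∮_C f(z) dz = 2πi · (9*exp(2/3)*sin(2/3)/13 + (-3/13 - 9*I/26)*exp(I)*sinh(1) + (-3/13 + 9*I/26)*exp(-I)*sinh(1)) = pi*(-9/13 - 6*I/13)*exp(-I)*sinh(1) + pi*(9/13 - 6*I/13)*exp(I)*sinh(1) + 18*I*pi*exp(2/3)*sin(2/3)/13

Final answer: pi*(-9/13 - 6*I/13)*exp(-I)*sinh(1) + pi*(9/13 - 6*I/13)*exp(I)*sinh(1) + 18*I*pi*exp(2/3)*sin(2/3)/13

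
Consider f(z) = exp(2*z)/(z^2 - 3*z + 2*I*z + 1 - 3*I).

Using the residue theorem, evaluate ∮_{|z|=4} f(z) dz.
By the residue theorem, ∮_C f(z) dz = 2πi · (sum of the residues of f at the poles inside |z| = 4).

The denominator factors as (z - 2 + I)*(z - 1 + I), so the singularities of f are simple poles at z = 2 - I, z = 1 - I.
  |2 - I|² = 5 < 16 = 4², so this pole is inside the contour.
  |1 - I|² = 2 < 16 = 4², so this pole is inside the contour.

With P(z) = exp(2*z) and Q(z) = z^2 - 3*z + 2*I*z + 1 - 3*I, each pole is simple, so Res(f, z₀) = P(z₀)/Q'(z₀) with Q'(z) = 2*z - 3 + 2*I.
  Res(f, 2 - I) = P(2 - I)/Q'(2 - I) = (exp(4 - 2*I))/(1) = exp(4 - 2*I)
  Res(f, 1 - I) = P(1 - I)/Q'(1 - I) = (exp(2 - 2*I))/(-1) = -exp(2 - 2*I)

Sum of residues inside C: exp(4 - 2*I) - exp(2 - 2*I)
∮_C f(z) dz = 2πi · (exp(4 - 2*I) - exp(2 - 2*I)) = 2*I*pi*exp(4 - 2*I) - 2*I*pi*exp(2 - 2*I)

Final answer: 2*I*pi*exp(4 - 2*I) - 2*I*pi*exp(2 - 2*I)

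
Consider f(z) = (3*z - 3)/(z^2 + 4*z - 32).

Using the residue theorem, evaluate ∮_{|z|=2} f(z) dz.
By the residue theorem, ∮_C f(z) dz = 2πi · (sum of the residues of f at the poles inside |z| = 2).

The denominator factors as (z + 8)*(z - 4), so the singularities of f are simple poles at z = -8, z = 4.
  |-8|² = 64 > 4 = 2², so this pole is outside the contour.
  |4|² = 16 > 4 = 2², so this pole is outside the contour.

No pole lies inside the contour, so f is analytic on and inside C and the integral is 0 (Cauchy's theorem).

Final answer: 0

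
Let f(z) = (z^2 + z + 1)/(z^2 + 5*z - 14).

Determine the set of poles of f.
The singularities of f are the zeros of the denominator. Factoring,
  z^2 + 5*z - 14 = (z - 2)*(z + 7)
so the candidates are z = 2, z = -7.

Check the numerator P(z) = z^2 + z + 1 at each one:
  P(2) = 7 ≠ 0, so z = 2 is a (simple) pole.
  P(-7) = 43 ≠ 0, so z = -7 is a (simple) pole.

Poles of f: {-7, 2}

Final answer: {-7, 2}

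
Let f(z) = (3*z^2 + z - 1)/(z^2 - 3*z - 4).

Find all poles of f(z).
{-1, 4}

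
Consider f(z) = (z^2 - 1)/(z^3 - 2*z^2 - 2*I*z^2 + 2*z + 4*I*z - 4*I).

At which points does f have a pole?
The singularities of f are the zeros of the denominator. Factoring,
  z^3 - 2*z^2 - 2*I*z^2 + 2*z + 4*I*z - 4*I = (z - 2*I)*(z - 1 - I)*(z - 1 + I)
so the candidates are z = 2*I, z = 1 + I, z = 1 - I.

Check the numerator P(z) = z^2 - 1 at each one:
  P(2*I) = -5 ≠ 0, so z = 2*I is a (simple) pole.
  P(1 + I) = -1 + 2*I ≠ 0, so z = 1 + I is a (simple) pole.
  P(1 - I) = -1 - 2*I ≠ 0, so z = 1 - I is a (simple) pole.

Poles of f: {2*I, 1 - I, 1 + I}

Final answer: {2*I, 1 - I, 1 + I}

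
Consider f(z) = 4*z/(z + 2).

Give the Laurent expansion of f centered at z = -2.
Put w = z - (-2), i.e. z = w - 2. The denominator is w, so it suffices to rewrite the numerator in powers of w.

P(z) = 4*z
P(w - 2) = -8 + 4*w

Dividing each term by w:
  f = -8/w + 4

Substituting back w = z + 2:
  f(z) = -8/(z + 2) + 4

The series is finite because the numerator is a polynomial; the negative powers form the principal part, and the coefficient of 1/(z + 2) gives Res(f, -2) = -8.

Final answer: -8/(z + 2) + 4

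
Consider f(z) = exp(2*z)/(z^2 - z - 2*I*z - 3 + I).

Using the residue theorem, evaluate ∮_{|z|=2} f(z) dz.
By the residue theorem, ∮_C f(z) dz = 2πi · (sum of the residues of f at the poles inside |z| = 2).

The denominator factors as (z + 1 - I)*(z - 2 - I), so the singularities of f are simple poles at z = -1 + I, z = 2 + I.
  |-1 + I|² = 2 < 4 = 2², so this pole is inside the contour.
  |2 + I|² = 5 > 4 = 2², so this pole is outside the contour.

With P(z) = exp(2*z) and Q(z) = z^2 - z - 2*I*z - 3 + I, each pole is simple, so Res(f, z₀) = P(z₀)/Q'(z₀) with Q'(z) = 2*z - 1 - 2*I.
  Res(f, -1 + I) = P(-1 + I)/Q'(-1 + I) = (exp(-2 + 2*I))/(-3) = -exp(-2 + 2*I)/3

∮_C f(z) dz = 2πi · (-exp(-2 + 2*I)/3) = -2*I*pi*exp(-2 + 2*I)/3

Final answer: -2*I*pi*exp(-2 + 2*I)/3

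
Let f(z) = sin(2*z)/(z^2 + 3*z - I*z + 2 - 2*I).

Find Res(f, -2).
Write f(z) = P(z)/Q(z) with P(z) = sin(2*z) and Q(z) = z^2 + 3*z - I*z + 2 - 2*I.
The denominator factors as Q(z) = (z + 2)*(z + 1 - I), so z = -2 is a simple zero of Q and P is analytic there; z = -2 is therefore a simple pole and
  Res(f, z₀) = P(z₀)/Q'(z₀).

Q'(z) = 2*z + 3 - I, so Q'(-2) = -1 - I.
P(-2) = -sin(4).

Res(f, -2) = (-sin(4))/(-1 - I) = (1/2 - I/2)*sin(4)

Final answer: (1/2 - I/2)*sin(4)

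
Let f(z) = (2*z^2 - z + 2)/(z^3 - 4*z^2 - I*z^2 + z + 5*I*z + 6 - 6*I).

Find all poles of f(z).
{-1 + I, 2, 3}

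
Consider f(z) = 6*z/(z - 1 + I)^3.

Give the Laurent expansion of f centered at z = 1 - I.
(6 - 6*I)/(z - 1 + I)^3 + 6/(z - 1 + I)^2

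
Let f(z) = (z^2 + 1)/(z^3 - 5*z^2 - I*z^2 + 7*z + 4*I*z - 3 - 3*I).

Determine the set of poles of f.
The singularities of f are the zeros of the denominator. Factoring,
  z^3 - 5*z^2 - I*z^2 + 7*z + 4*I*z - 3 - 3*I = (z - 1)*(z - 3)*(z - 1 - I)
so the candidates are z = 1, z = 3, z = 1 + I.

Check the numerator P(z) = z^2 + 1 at each one:
  P(1) = 2 ≠ 0, so z = 1 is a (simple) pole.
  P(3) = 10 ≠ 0, so z = 3 is a (simple) pole.
  P(1 + I) = 1 + 2*I ≠ 0, so z = 1 + I is a (simple) pole.

Poles of f: {1, 1 + I, 3}

Final answer: {1, 1 + I, 3}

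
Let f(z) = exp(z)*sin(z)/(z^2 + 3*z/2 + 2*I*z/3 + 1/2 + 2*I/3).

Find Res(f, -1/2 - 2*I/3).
Write f(z) = P(z)/Q(z) with P(z) = exp(z)*sin(z) and Q(z) = z^2 + 3*z/2 + 2*I*z/3 + 1/2 + 2*I/3.
The denominator factors as Q(z) = (z + 1)*(z + 1/2 + 2*I/3), so z = -1/2 - 2*I/3 is a simple zero of Q and P is analytic there; z = -1/2 - 2*I/3 is therefore a simple pole and
  Res(f, z₀) = P(z₀)/Q'(z₀).

Q'(z) = 2*z + 3/2 + 2*I/3, so Q'(-1/2 - 2*I/3) = 1/2 - 2*I/3.
P(-1/2 - 2*I/3) = -exp(-1/2 - 2*I/3)*sin(1/2 + 2*I/3).

Res(f, -1/2 - 2*I/3) = (-exp(-1/2 - 2*I/3)*sin(1/2 + 2*I/3))/(1/2 - 2*I/3) = (-18/25 - 24*I/25)*exp(-1/2 - 2*I/3)*sin(1/2 + 2*I/3)

Final answer: (-18/25 - 24*I/25)*exp(-1/2 - 2*I/3)*sin(1/2 + 2*I/3)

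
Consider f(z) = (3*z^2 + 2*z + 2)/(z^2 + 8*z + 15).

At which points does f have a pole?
The singularities of f are the zeros of the denominator. Factoring,
  z^2 + 8*z + 15 = (z + 3)*(z + 5)
so the candidates are z = -3, z = -5.

Check the numerator P(z) = 3*z^2 + 2*z + 2 at each one:
  P(-3) = 23 ≠ 0, so z = -3 is a (simple) pole.
  P(-5) = 67 ≠ 0, so z = -5 is a (simple) pole.

Poles of f: {-5, -3}

Final answer: {-5, -3}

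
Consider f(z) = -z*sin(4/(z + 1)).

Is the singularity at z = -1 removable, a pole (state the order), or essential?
Let u = z + 1. Then
  sin(4/u) = Σ_{k≥0} (-1)^k (4)^(2k+1)/((2k+1)!·u^(2k+1)) = 4/u - 32/(3*u^3) + 128/(15*u^5) + ...
which has infinitely many negative powers of u, so sin(4/(z + 1)) has an essential singularity at z = -1.
The extra factor z is a nonzero polynomial; if the product had at most a pole at z = -1, dividing by that polynomial would leave sin(4/(z + 1)) with at most a pole too — contradiction. (Equivalently, the product's Laurent series still has infinitely many negative powers.)
So the singularity is essential.

Final answer: essential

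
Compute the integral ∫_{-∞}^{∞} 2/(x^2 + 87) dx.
Let f(z) = 2/(z^2 + 87). The denominator has no real zeros and deg Q - deg P = 2 ≥ 2, so the integral of f over the upper semicircle |z| = R tends to 0 as R → ∞. Closing the contour in the upper half-plane,
  ∫_{-∞}^{∞} f(x) dx = 2πi · Σ Res(f, z_k)  over the poles with Im z_k > 0.

Zeros of the denominator: z^2 + 87 = 0 gives z = ±sqrt(87)*I.
Upper half-plane: z = sqrt(87)*I (simple).

Each pole is a simple zero of Q(z) = z^2 + 87, so Res(f, z₀) = P(z₀)/Q'(z₀) with P(z) = 2, Q'(z) = 2*z:
  Res(f, sqrt(87)*I) = (2)/(2*sqrt(87)*I) = -sqrt(87)*I/87

∫_{-∞}^{∞} f(x) dx = 2πi · (-sqrt(87)*I/87) = 2*sqrt(87)*pi/87

Final answer: 2*sqrt(87)*pi/87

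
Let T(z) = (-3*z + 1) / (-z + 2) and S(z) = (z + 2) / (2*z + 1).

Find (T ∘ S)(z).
(-z - 5)/(3*z)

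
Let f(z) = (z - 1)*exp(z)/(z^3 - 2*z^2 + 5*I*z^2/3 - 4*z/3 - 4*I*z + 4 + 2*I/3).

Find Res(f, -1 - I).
Write f(z) = P(z)/Q(z) with P(z) = (z - 1)*exp(z) and Q(z) = z^3 - 2*z^2 + 5*I*z^2/3 - 4*z/3 - 4*I*z + 4 + 2*I/3.
The denominator factors as Q(z) = (z + 1 + I)*(z - 2 - I/3)*(z - 1 + I), so z = -1 - I is a simple zero of Q and P is analytic there; z = -1 - I is therefore a simple pole and
  Res(f, z₀) = P(z₀)/Q'(z₀).

Q'(z) = 3*z^2 - 4*z + 10*I*z/3 - 4/3 - 4*I, so Q'(-1 - I) = 6 + 8*I/3.
P(-1 - I) = (-2 - I)*exp(-1 - I).

Res(f, -1 - I) = ((-2 - I)*exp(-1 - I))/(6 + 8*I/3) = (-33/97 - 3*I/194)*exp(-1 - I)

Final answer: (-33/97 - 3*I/194)*exp(-1 - I)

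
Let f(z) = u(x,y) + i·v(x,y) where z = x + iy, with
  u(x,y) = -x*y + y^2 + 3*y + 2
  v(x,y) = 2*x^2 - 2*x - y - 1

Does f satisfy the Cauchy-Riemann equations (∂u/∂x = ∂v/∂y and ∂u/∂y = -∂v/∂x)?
∂u/∂x = -y
∂v/∂y = -1
∂u/∂y = -x + 2*y + 3
∂v/∂x = 4*x - 2
∂u/∂x ≠ ∂v/∂y and ∂u/∂y ≠ -∂v/∂x; the Cauchy-Riemann equations are not satisfied, so f is not analytic.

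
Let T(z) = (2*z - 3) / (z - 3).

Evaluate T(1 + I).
Substitute z = 1 + I:
  numerator:   2*(1 + I) - 3 = -1 + 2*I
  denominator: (1 + I) - 3 = -2 + I
T(1 + I) = (-1 + 2*I)/(-2 + I); multiplying numerator and denominator by the conjugate -2 - I gives (4 - 3*I)/5 = 4/5 - 3*I/5

Final answer: 4/5 - 3*I/5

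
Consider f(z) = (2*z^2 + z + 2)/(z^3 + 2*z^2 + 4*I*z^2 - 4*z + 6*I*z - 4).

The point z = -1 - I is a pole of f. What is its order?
2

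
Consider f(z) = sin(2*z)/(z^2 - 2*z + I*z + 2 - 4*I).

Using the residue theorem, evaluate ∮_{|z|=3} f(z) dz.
By the residue theorem, ∮_C f(z) dz = 2πi · (sum of the residues of f at the poles inside |z| = 3).

The denominator factors as (z - 2 - I)*(z + 2*I), so the singularities of f are simple poles at z = 2 + I, z = -2*I.
  |2 + I|² = 5 < 9 = 3², so this pole is inside the contour.
  |-2*I|² = 4 < 9 = 3², so this pole is inside the contour.

With P(z) = sin(2*z) and Q(z) = z^2 - 2*z + I*z + 2 - 4*I, each pole is simple, so Res(f, z₀) = P(z₀)/Q'(z₀) with Q'(z) = 2*z - 2 + I.
  Res(f, 2 + I) = P(2 + I)/Q'(2 + I) = (sin(4 + 2*I))/(2 + 3*I) = (2/13 - 3*I/13)*sin(4 + 2*I)
  Res(f, -2*I) = P(-2*I)/Q'(-2*I) = (-I*sinh(4))/(-2 - 3*I) = (3/13 + 2*I/13)*sinh(4)

Sum of residues inside C: (2/13 - 3*I/13)*sin(4 + 2*I) + (3/13 + 2*I/13)*sinh(4)
∮_C f(z) dz = 2πi · ((2/13 - 3*I/13)*sin(4 + 2*I) + (3/13 + 2*I/13)*sinh(4)) = pi*(6/13 + 4*I/13)*sin(4 + 2*I) + pi*(-4/13 + 6*I/13)*sinh(4)

Final answer: pi*(6/13 + 4*I/13)*sin(4 + 2*I) + pi*(-4/13 + 6*I/13)*sinh(4)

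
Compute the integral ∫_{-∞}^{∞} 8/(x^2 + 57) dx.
8*sqrt(57)*pi/57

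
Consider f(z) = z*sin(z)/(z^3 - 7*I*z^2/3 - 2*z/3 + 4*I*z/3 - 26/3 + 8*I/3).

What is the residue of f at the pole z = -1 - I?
(15/388 - 39*I/388)*sin(1 + I)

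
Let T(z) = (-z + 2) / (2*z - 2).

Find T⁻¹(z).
(2*z + 2)/(2*z + 1)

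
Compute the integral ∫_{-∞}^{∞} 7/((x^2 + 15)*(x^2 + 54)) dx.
Let f(z) = 7/((z^2 + 15)*(z^2 + 54)). The denominator has no real zeros and deg Q - deg P = 4 ≥ 2, so the integral of f over the upper semicircle |z| = R tends to 0 as R → ∞. Closing the contour in the upper half-plane,
  ∫_{-∞}^{∞} f(x) dx = 2πi · Σ Res(f, z_k)  over the poles with Im z_k > 0.

Zeros of the denominator: z^2 + 15 = 0 gives z = ±sqrt(15)*I; z^2 + 54 = 0 gives z = ±3*sqrt(6)*I.
Upper half-plane: z = sqrt(15)*I, z = 3*sqrt(6)*I (simple).

Each pole is a simple zero of Q(z) = z^4 + 69*z^2 + 810, so Res(f, z₀) = P(z₀)/Q'(z₀) with P(z) = 7, Q'(z) = 4*z^3 + 138*z:
  Res(f, sqrt(15)*I) = (7)/(78*sqrt(15)*I) = -7*sqrt(15)*I/1170
  Res(f, 3*sqrt(6)*I) = (7)/(-234*sqrt(6)*I) = 7*sqrt(6)*I/1404

Sum of residues: 7*I*(-6*sqrt(15) + 5*sqrt(6))/7020
∫_{-∞}^{∞} f(x) dx = 2πi · (7*I*(-6*sqrt(15) + 5*sqrt(6))/7020) = 7*pi*(-5*sqrt(6) + 6*sqrt(15))/3510

Final answer: 7*pi*(-5*sqrt(6) + 6*sqrt(15))/3510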